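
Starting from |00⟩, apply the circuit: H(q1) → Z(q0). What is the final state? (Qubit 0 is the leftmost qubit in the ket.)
1/√2|00⟩ + 1/√2|01⟩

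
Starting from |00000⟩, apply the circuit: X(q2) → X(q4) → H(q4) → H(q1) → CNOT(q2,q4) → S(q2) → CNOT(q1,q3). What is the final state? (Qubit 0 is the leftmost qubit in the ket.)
-(1/2)i|00100⟩ + (1/2)i|00101⟩ - (1/2)i|01110⟩ + (1/2)i|01111⟩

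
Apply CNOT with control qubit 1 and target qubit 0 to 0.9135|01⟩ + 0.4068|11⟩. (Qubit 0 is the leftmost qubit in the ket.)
0.4068|01⟩ + 0.9135|11⟩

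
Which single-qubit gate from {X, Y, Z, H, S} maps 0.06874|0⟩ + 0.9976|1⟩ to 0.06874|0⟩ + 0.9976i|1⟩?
S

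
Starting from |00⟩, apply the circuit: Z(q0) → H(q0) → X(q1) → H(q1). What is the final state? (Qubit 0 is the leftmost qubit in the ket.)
1/2|00⟩ - 1/2|01⟩ + 1/2|10⟩ - 1/2|11⟩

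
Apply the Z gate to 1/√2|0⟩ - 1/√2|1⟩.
1/√2|0⟩ + 1/√2|1⟩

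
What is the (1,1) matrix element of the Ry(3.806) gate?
-0.3261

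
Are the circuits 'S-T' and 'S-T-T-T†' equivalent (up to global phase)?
Yes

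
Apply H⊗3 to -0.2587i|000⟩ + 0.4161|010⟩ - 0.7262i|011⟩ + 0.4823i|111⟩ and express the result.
(0.1471 - 0.1777i)|000⟩ + (0.1471 - 0.005233i)|001⟩ + (-0.1471 - 0.005233i)|010⟩ + (-0.1471 - 0.1777i)|011⟩ + (0.1471 - 0.5187i)|100⟩ + (0.1471 + 0.3358i)|101⟩ + (-0.1471 + 0.3358i)|110⟩ + (-0.1471 - 0.5187i)|111⟩

H⊗3 gives amp(|y⟩) = (1/2√2) Σ_x (−1)^(x·y) amp(|x⟩), where x·y is the number of positions in which both x and y have a 1.
|000⟩: (-0.2587i + 0.4161 - 0.7262i + 0.4823i)/(2√2) = (0.1471 - 0.1777i)
|001⟩: (-0.2587i + 0.4161 + 0.7262i - 0.4823i)/(2√2) = (0.1471 - 0.005233i)
|010⟩: (-0.2587i - 0.4161 + 0.7262i - 0.4823i)/(2√2) = (-0.1471 - 0.005233i)
|011⟩: (-0.2587i - 0.4161 - 0.7262i + 0.4823i)/(2√2) = (-0.1471 - 0.1777i)
|100⟩: (-0.2587i + 0.4161 - 0.7262i - 0.4823i)/(2√2) = (0.1471 - 0.5187i)
|101⟩: (-0.2587i + 0.4161 + 0.7262i + 0.4823i)/(2√2) = (0.1471 + 0.3358i)
|110⟩: (-0.2587i - 0.4161 + 0.7262i + 0.4823i)/(2√2) = (-0.1471 + 0.3358i)
|111⟩: (-0.2587i - 0.4161 - 0.7262i - 0.4823i)/(2√2) = (-0.1471 - 0.5187i)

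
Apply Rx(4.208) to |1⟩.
-0.8612i|0⟩ - 0.5083|1⟩

Rx(4.208) = [[cos(θ/2), −i·sin(θ/2)], [−i·sin(θ/2), cos(θ/2)]]; θ = 4.208, cos(θ/2) ≈ -0.508295, sin(θ/2) ≈ 0.861183.
With a = amp(|0⟩) = 0 and b = amp(|1⟩) = 1:
new amp(|0⟩) = (-0.508295)·a + (-0.861183i)·b = -0.8612i
new amp(|1⟩) = (-0.861183i)·a + (-0.508295)·b = -0.5083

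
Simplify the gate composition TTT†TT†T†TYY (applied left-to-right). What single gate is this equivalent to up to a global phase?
T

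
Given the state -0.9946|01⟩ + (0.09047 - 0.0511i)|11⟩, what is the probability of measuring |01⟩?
0.9892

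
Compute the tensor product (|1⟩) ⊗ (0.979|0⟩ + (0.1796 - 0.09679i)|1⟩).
0.979|10⟩ + (0.1796 - 0.09679i)|11⟩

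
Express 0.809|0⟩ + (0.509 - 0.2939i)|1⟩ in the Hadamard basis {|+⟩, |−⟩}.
(0.932 - 0.2078i)|+⟩ + (0.2121 + 0.2078i)|−⟩

With |ψ⟩ = α|0⟩ + β|1⟩, the Hadamard-basis coefficients are ⟨+|ψ⟩ = (α + β)/√2 and ⟨−|ψ⟩ = (α − β)/√2.
Here α = 0.809, β = (0.509 - 0.2939i): (α + β)/√2 = (0.932 - 0.2078i), (α − β)/√2 = (0.2121 + 0.2078i).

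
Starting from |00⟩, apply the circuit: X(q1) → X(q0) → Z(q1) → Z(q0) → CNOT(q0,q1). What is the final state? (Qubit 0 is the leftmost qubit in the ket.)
|10⟩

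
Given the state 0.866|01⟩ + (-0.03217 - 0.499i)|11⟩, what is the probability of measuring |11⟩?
0.25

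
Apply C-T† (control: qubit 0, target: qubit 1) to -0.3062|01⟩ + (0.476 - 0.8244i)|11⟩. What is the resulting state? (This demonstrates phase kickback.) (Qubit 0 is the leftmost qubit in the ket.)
-0.3062|01⟩ + (-0.2464 - 0.9195i)|11⟩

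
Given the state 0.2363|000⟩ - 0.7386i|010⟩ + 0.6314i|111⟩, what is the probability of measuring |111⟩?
0.3987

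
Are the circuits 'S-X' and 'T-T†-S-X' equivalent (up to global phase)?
Yes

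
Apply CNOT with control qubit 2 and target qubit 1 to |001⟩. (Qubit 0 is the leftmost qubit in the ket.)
|011⟩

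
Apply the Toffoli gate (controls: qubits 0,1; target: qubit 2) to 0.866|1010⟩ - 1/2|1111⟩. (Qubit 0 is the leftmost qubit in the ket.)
0.866|1010⟩ - 1/2|1101⟩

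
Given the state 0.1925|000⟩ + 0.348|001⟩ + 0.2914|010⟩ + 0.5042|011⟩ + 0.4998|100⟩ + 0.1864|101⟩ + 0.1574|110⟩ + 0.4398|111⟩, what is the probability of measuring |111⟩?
0.1934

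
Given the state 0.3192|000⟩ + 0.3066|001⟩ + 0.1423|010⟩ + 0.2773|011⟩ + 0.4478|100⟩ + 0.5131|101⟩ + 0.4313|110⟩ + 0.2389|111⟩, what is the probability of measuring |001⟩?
0.094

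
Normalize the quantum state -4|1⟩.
-|1⟩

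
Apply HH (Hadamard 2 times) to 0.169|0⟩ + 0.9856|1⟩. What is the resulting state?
0.169|0⟩ + 0.9856|1⟩

H² = I, so an even number of Hadamards cancels: H^2 = I and the state is unchanged.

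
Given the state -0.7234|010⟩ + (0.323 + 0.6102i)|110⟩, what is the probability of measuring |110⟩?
0.4767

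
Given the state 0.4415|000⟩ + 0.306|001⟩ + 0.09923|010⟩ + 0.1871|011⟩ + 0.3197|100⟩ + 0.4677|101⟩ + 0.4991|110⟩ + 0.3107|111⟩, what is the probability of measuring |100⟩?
0.1022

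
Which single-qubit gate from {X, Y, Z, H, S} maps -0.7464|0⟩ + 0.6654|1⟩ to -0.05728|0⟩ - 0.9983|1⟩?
H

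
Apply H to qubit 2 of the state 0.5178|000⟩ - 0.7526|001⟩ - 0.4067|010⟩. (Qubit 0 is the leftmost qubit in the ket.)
-0.166|000⟩ + 0.8983|001⟩ - 0.2876|010⟩ - 0.2876|011⟩

H on qubit 2 mixes each pair of kets that differ only in qubit 2: amplitudes (a, b) of (|…0…⟩, |…1…⟩) become ((a + b)/√2, (a − b)/√2). Kets absent from the input have amplitude 0.
(|000⟩, |001⟩): (a, b) = (0.5178, -0.7526) → (-0.166, 0.8983)
(|010⟩, |011⟩): (a, b) = (-0.4067, 0) → (-0.2876, -0.2876)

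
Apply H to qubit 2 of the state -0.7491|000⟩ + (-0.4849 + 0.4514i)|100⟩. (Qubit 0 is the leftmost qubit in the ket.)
-0.5297|000⟩ - 0.5297|001⟩ + (-0.3429 + 0.3192i)|100⟩ + (-0.3429 + 0.3192i)|101⟩

H on qubit 2 mixes each pair of kets that differ only in qubit 2: amplitudes (a, b) of (|…0…⟩, |…1…⟩) become ((a + b)/√2, (a − b)/√2). Kets absent from the input have amplitude 0.
(|000⟩, |001⟩): (a, b) = (-0.7491, 0) → (-0.5297, -0.5297)
(|100⟩, |101⟩): (a, b) = ((-0.4849 + 0.4514i), 0) → ((-0.3429 + 0.3192i), (-0.3429 + 0.3192i))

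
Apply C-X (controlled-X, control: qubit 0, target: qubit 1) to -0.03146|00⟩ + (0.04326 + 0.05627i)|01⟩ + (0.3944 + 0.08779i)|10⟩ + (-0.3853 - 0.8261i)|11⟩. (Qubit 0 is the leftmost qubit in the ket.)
-0.03146|00⟩ + (0.04326 + 0.05627i)|01⟩ + (-0.3853 - 0.8261i)|10⟩ + (0.3944 + 0.08779i)|11⟩

C-X leaves the control-|0⟩ kets |00⟩, |01⟩ unchanged and applies X to qubit 1 on the control-|1⟩ pair (|10⟩, |11⟩).
X = [[0, 1], [1, 0]].
With a = amp(|10⟩) = (0.3944 + 0.08779i) and b = amp(|11⟩) = (-0.3853 - 0.8261i):
new amp(|10⟩) = (1)·b = (-0.3853 - 0.8261i)
new amp(|11⟩) = (1)·a = (0.3944 + 0.08779i)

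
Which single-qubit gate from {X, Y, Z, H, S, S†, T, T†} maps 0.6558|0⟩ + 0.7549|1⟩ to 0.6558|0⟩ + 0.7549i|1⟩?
S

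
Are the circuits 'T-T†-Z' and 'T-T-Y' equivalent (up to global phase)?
No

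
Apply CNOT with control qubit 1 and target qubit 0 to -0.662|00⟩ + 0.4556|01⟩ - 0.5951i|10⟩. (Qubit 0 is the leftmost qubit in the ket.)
-0.662|00⟩ - 0.5951i|10⟩ + 0.4556|11⟩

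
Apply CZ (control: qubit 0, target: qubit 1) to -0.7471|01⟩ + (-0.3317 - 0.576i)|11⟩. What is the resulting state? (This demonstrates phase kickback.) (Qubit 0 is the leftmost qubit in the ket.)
-0.7471|01⟩ + (0.3317 + 0.576i)|11⟩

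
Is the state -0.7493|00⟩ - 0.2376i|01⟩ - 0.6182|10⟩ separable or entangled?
Entangled

Writing the state as a|00⟩ + b|01⟩ + c|10⟩ + d|11⟩, it is a product state iff ad − bc = 0.
Here (a, b, c, d) = (-0.7493, -0.2376i, -0.6182, 0): ad − bc = (-0.7493)(0) − (-0.2376i)(-0.6182) = -0.1469i ≠ 0, so the state is entangled.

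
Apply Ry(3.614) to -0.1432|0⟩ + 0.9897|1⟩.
-0.9287|0⟩ - 0.3708|1⟩

Ry(3.614) = [[cos(θ/2), −sin(θ/2)], [sin(θ/2), cos(θ/2)]]; θ = 3.614, cos(θ/2) ≈ -0.234013, sin(θ/2) ≈ 0.972233.
With a = amp(|0⟩) = -0.1432 and b = amp(|1⟩) = 0.9897:
new amp(|0⟩) = (-0.234013)·a + (-0.972233)·b = -0.9287
new amp(|1⟩) = (0.972233)·a + (-0.234013)·b = -0.3708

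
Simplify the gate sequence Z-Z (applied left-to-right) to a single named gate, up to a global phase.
I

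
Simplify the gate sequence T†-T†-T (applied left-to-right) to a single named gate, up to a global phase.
T†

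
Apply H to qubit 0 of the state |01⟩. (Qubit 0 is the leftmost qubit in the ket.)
1/√2|01⟩ + 1/√2|11⟩

H on qubit 0 mixes each pair of kets that differ only in qubit 0: amplitudes (a, b) of (|…0…⟩, |…1…⟩) become ((a + b)/√2, (a − b)/√2). Kets absent from the input have amplitude 0.
(|01⟩, |11⟩): (a, b) = (1, 0) → (1/√2, 1/√2)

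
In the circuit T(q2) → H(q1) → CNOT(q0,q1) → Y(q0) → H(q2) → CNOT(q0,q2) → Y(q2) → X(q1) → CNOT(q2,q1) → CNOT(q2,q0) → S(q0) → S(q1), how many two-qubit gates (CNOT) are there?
4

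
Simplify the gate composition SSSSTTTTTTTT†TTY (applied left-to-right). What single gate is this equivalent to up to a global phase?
Y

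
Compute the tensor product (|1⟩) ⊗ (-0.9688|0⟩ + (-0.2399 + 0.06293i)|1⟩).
-0.9688|10⟩ + (-0.2399 + 0.06293i)|11⟩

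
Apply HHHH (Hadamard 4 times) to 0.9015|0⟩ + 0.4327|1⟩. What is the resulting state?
0.9015|0⟩ + 0.4327|1⟩

H² = I, so an even number of Hadamards cancels: H^4 = I and the state is unchanged.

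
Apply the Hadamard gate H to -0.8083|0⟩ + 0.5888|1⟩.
-0.1552|0⟩ - 0.9879|1⟩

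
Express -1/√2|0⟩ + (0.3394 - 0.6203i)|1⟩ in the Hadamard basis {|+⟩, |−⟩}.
(-0.26 - 0.4386i)|+⟩ + (-0.74 + 0.4386i)|−⟩

With |ψ⟩ = α|0⟩ + β|1⟩, the Hadamard-basis coefficients are ⟨+|ψ⟩ = (α + β)/√2 and ⟨−|ψ⟩ = (α − β)/√2.
Here α = -1/√2, β = (0.3394 - 0.6203i): (α + β)/√2 = (-0.26 - 0.4386i), (α − β)/√2 = (-0.74 + 0.4386i).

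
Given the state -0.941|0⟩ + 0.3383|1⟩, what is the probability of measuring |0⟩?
0.8855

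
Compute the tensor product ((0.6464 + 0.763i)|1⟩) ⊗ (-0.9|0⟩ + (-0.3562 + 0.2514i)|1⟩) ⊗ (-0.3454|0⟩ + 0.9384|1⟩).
(0.2009 + 0.2372i)|100⟩ + (-0.5459 - 0.6444i)|101⟩ + (0.1458 + 0.03774i)|110⟩ + (-0.3961 - 0.1025i)|111⟩

amp(|b₁b₂…⟩) = product of the factor amplitudes for bits b₁, b₂, …; only kets whose every factor amplitude is nonzero survive.
|100⟩: (0.6464 + 0.763i)(-0.9)(-0.3454) = (0.2009 + 0.2372i)
|101⟩: (0.6464 + 0.763i)(-0.9)(0.9384) = (-0.5459 - 0.6444i)
|110⟩: (0.6464 + 0.763i)(-0.3562 + 0.2514i)(-0.3454) = (0.1458 + 0.03774i)
|111⟩: (0.6464 + 0.763i)(-0.3562 + 0.2514i)(0.9384) = (-0.3961 - 0.1025i)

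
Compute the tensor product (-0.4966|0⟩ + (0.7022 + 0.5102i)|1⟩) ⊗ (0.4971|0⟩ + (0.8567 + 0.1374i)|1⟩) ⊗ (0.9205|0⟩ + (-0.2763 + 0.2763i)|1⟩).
-0.2272|000⟩ + (0.06821 - 0.06821i)|001⟩ + (-0.3916 - 0.06281i)|010⟩ + (0.1364 - 0.0987i)|011⟩ + (0.3213 + 0.2335i)|100⟩ + (-0.1665 + 0.02637i)|101⟩ + (0.4892 + 0.4912i)|110⟩ + (-0.2943 - 0.0005795i)|111⟩

amp(|b₁b₂…⟩) = product of the factor amplitudes for bits b₁, b₂, …; only kets whose every factor amplitude is nonzero survive.
|000⟩: (-0.4966)(0.4971)(0.9205) = -0.2272
|001⟩: (-0.4966)(0.4971)(-0.2763 + 0.2763i) = (0.06821 - 0.06821i)
|010⟩: (-0.4966)(0.8567 + 0.1374i)(0.9205) = (-0.3916 - 0.06281i)
|011⟩: (-0.4966)(0.8567 + 0.1374i)(-0.2763 + 0.2763i) = (0.1364 - 0.0987i)
|100⟩: (0.7022 + 0.5102i)(0.4971)(0.9205) = (0.3213 + 0.2335i)
|101⟩: (0.7022 + 0.5102i)(0.4971)(-0.2763 + 0.2763i) = (-0.1665 + 0.02637i)
|110⟩: (0.7022 + 0.5102i)(0.8567 + 0.1374i)(0.9205) = (0.4892 + 0.4912i)
|111⟩: (0.7022 + 0.5102i)(0.8567 + 0.1374i)(-0.2763 + 0.2763i) = (-0.2943 - 0.0005795i)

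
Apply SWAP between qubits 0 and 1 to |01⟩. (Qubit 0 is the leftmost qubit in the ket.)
|10⟩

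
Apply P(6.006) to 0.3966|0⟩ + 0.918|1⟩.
0.3966|0⟩ + (0.883 - 0.2512i)|1⟩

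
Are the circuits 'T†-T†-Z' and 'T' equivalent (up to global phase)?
No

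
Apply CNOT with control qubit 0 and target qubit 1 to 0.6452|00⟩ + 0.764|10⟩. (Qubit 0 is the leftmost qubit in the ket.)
0.6452|00⟩ + 0.764|11⟩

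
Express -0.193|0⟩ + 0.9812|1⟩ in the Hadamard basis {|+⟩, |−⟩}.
0.5573|+⟩ - 0.8303|−⟩

With |ψ⟩ = α|0⟩ + β|1⟩, the Hadamard-basis coefficients are ⟨+|ψ⟩ = (α + β)/√2 and ⟨−|ψ⟩ = (α − β)/√2.
Here α = -0.193, β = 0.9812: (α + β)/√2 = 0.5573, (α − β)/√2 = -0.8303.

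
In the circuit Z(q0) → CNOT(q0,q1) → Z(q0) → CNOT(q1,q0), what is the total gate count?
4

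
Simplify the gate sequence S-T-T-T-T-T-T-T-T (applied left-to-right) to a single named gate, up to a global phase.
S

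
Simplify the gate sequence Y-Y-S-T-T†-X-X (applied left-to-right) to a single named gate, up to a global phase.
S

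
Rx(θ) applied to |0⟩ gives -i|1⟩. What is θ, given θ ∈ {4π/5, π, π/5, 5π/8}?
π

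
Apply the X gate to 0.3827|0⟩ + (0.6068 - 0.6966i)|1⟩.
(0.6068 - 0.6966i)|0⟩ + 0.3827|1⟩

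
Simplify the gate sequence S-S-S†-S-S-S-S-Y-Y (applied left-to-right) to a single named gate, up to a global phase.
S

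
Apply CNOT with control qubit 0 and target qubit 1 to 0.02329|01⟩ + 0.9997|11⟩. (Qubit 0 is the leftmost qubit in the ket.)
0.02329|01⟩ + 0.9997|10⟩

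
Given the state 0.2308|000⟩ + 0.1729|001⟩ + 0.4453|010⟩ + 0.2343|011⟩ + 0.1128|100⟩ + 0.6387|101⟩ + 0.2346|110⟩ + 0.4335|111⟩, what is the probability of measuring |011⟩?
0.0549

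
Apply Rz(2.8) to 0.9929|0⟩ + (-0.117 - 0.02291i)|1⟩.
(0.1688 - 0.9785i)|0⟩ + (0.00269 - 0.1192i)|1⟩

Rz(2.8) = [[e^(−iθ/2), 0], [0, e^(iθ/2)]] with e^(±iθ/2) = cos(θ/2) ± i·sin(θ/2); θ = 2.8, cos(θ/2) ≈ 0.169967, sin(θ/2) ≈ 0.98545.
With a = amp(|0⟩) = 0.9929 and b = amp(|1⟩) = (-0.117 - 0.02291i):
new amp(|0⟩) = (0.169967 - 0.98545i)·a = (0.1688 - 0.9785i)
new amp(|1⟩) = (0.169967 + 0.98545i)·b = (0.00269 - 0.1192i)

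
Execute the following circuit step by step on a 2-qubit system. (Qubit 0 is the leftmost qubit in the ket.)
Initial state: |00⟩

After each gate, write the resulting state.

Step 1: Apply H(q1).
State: 1/√2|00⟩ + 1/√2|01⟩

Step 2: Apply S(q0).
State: 1/√2|00⟩ + 1/√2|01⟩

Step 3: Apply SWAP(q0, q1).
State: 1/√2|00⟩ + 1/√2|10⟩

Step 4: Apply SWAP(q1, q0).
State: 1/√2|00⟩ + 1/√2|01⟩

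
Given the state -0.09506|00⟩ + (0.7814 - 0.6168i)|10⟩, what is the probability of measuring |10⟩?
0.991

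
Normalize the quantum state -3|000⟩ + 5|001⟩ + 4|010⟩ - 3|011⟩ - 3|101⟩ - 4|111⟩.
-0.3273|000⟩ + 0.5455|001⟩ + 0.4364|010⟩ - 0.3273|011⟩ - 0.3273|101⟩ - 0.4364|111⟩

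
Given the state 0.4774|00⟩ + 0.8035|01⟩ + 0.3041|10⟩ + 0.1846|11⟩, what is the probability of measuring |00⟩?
0.2279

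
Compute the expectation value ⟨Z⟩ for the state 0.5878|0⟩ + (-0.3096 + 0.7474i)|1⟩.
-0.309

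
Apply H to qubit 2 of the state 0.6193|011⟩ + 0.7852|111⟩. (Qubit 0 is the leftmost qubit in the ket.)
0.4379|010⟩ - 0.4379|011⟩ + 0.5552|110⟩ - 0.5552|111⟩

H on qubit 2 mixes each pair of kets that differ only in qubit 2: amplitudes (a, b) of (|…0…⟩, |…1…⟩) become ((a + b)/√2, (a − b)/√2). Kets absent from the input have amplitude 0.
(|010⟩, |011⟩): (a, b) = (0, 0.6193) → (0.4379, -0.4379)
(|110⟩, |111⟩): (a, b) = (0, 0.7852) → (0.5552, -0.5552)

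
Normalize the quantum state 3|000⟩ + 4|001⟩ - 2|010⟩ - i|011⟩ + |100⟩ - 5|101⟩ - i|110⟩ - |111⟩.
0.3939|000⟩ + 0.5252|001⟩ - 0.2626|010⟩ - 0.1313i|011⟩ + 0.1313|100⟩ - 0.6565|101⟩ - 0.1313i|110⟩ - 0.1313|111⟩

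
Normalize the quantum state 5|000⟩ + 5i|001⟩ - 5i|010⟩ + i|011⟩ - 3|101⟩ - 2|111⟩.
0.53|000⟩ + 0.53i|001⟩ - 0.53i|010⟩ + 0.106i|011⟩ - 0.318|101⟩ - 0.212|111⟩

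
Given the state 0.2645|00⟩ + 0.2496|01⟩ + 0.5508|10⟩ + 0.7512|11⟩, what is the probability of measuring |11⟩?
0.5643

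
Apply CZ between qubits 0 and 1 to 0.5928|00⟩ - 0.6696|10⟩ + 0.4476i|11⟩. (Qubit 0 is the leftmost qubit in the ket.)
0.5928|00⟩ - 0.6696|10⟩ - 0.4476i|11⟩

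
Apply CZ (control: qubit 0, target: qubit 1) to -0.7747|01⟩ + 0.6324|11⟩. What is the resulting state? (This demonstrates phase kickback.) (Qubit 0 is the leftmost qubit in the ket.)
-0.7747|01⟩ - 0.6324|11⟩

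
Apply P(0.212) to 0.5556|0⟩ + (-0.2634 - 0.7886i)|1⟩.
0.5556|0⟩ + (-0.09157 - 0.8264i)|1⟩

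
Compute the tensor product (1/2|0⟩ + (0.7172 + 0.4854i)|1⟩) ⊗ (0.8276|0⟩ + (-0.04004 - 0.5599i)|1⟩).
0.4138|00⟩ + (-0.02002 - 0.28i)|01⟩ + (0.5936 + 0.4017i)|10⟩ + (0.2431 - 0.421i)|11⟩

amp(|b₁b₂…⟩) = product of the factor amplitudes for bits b₁, b₂, …; only kets whose every factor amplitude is nonzero survive.
|00⟩: (1/2)(0.8276) = 0.4138
|01⟩: (1/2)(-0.04004 - 0.5599i) = (-0.02002 - 0.28i)
|10⟩: (0.7172 + 0.4854i)(0.8276) = (0.5936 + 0.4017i)
|11⟩: (0.7172 + 0.4854i)(-0.04004 - 0.5599i) = (0.2431 - 0.421i)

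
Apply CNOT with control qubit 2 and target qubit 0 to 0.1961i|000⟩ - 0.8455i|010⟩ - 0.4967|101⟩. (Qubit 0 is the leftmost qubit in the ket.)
0.1961i|000⟩ - 0.4967|001⟩ - 0.8455i|010⟩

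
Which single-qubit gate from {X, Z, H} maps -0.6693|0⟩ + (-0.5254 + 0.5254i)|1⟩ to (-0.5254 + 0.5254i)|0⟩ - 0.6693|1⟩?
X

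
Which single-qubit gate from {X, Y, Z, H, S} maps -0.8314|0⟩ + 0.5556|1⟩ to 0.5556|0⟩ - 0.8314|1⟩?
X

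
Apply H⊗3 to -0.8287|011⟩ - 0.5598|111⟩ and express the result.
-0.4909|000⟩ + 0.4909|001⟩ + 0.4909|010⟩ - 0.4909|011⟩ - 0.09507|100⟩ + 0.09507|101⟩ + 0.09507|110⟩ - 0.09507|111⟩

H⊗3 gives amp(|y⟩) = (1/2√2) Σ_x (−1)^(x·y) amp(|x⟩), where x·y is the number of positions in which both x and y have a 1.
|000⟩: (-0.8287 - 0.5598)/(2√2) = -0.4909
|001⟩: (0.8287 + 0.5598)/(2√2) = 0.4909
|010⟩: (0.8287 + 0.5598)/(2√2) = 0.4909
|011⟩: (-0.8287 - 0.5598)/(2√2) = -0.4909
|100⟩: (-0.8287 + 0.5598)/(2√2) = -0.09507
|101⟩: (0.8287 - 0.5598)/(2√2) = 0.09507
|110⟩: (0.8287 - 0.5598)/(2√2) = 0.09507
|111⟩: (-0.8287 + 0.5598)/(2√2) = -0.09507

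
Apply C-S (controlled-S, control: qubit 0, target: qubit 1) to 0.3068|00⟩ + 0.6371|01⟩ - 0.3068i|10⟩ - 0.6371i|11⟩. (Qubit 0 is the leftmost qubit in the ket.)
0.3068|00⟩ + 0.6371|01⟩ - 0.3068i|10⟩ + 0.6371|11⟩

C-S leaves the control-|0⟩ kets |00⟩, |01⟩ unchanged and applies S to qubit 1 on the control-|1⟩ pair (|10⟩, |11⟩).
S = [[1, 0], [0, i]].
With a = amp(|10⟩) = -0.3068i and b = amp(|11⟩) = -0.6371i:
new amp(|10⟩) = (1)·a = -0.3068i
new amp(|11⟩) = (i)·b = 0.6371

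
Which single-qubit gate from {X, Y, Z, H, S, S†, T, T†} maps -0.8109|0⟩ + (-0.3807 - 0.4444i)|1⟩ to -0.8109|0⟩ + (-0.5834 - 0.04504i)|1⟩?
T†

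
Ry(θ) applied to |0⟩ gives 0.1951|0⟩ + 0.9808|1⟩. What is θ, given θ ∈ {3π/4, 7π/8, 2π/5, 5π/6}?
7π/8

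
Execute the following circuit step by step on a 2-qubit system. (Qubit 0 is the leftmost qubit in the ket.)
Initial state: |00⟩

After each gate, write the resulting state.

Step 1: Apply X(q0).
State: |10⟩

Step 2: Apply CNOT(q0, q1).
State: |11⟩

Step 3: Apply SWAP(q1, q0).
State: |11⟩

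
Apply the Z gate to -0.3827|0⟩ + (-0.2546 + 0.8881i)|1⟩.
-0.3827|0⟩ + (0.2546 - 0.8881i)|1⟩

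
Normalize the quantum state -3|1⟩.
-|1⟩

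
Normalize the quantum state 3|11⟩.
|11⟩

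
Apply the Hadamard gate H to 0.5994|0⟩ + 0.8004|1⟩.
0.9898|0⟩ - 0.1421|1⟩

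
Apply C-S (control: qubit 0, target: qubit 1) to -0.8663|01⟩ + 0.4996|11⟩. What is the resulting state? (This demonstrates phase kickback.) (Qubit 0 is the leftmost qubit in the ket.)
-0.8663|01⟩ + 0.4996i|11⟩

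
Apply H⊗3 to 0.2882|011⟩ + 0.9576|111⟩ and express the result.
0.4405|000⟩ - 0.4405|001⟩ - 0.4405|010⟩ + 0.4405|011⟩ - 0.2367|100⟩ + 0.2367|101⟩ + 0.2367|110⟩ - 0.2367|111⟩

H⊗3 gives amp(|y⟩) = (1/2√2) Σ_x (−1)^(x·y) amp(|x⟩), where x·y is the number of positions in which both x and y have a 1.
|000⟩: (0.2882 + 0.9576)/(2√2) = 0.4405
|001⟩: (-0.2882 - 0.9576)/(2√2) = -0.4405
|010⟩: (-0.2882 - 0.9576)/(2√2) = -0.4405
|011⟩: (0.2882 + 0.9576)/(2√2) = 0.4405
|100⟩: (0.2882 - 0.9576)/(2√2) = -0.2367
|101⟩: (-0.2882 + 0.9576)/(2√2) = 0.2367
|110⟩: (-0.2882 + 0.9576)/(2√2) = 0.2367
|111⟩: (0.2882 - 0.9576)/(2√2) = -0.2367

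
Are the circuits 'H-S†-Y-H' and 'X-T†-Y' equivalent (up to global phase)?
No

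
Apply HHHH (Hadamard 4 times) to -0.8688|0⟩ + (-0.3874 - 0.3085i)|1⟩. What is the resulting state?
-0.8688|0⟩ + (-0.3874 - 0.3085i)|1⟩

H² = I, so an even number of Hadamards cancels: H^4 = I and the state is unchanged.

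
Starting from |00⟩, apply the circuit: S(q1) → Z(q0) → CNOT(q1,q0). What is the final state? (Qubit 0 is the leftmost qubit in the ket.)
|00⟩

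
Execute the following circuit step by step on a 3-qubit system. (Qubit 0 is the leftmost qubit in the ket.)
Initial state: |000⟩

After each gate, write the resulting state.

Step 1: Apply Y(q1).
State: i|010⟩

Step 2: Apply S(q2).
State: i|010⟩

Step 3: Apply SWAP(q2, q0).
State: i|010⟩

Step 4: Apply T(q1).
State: (-1/√2 + (1/√2)i)|010⟩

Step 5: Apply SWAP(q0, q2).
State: (-1/√2 + (1/√2)i)|010⟩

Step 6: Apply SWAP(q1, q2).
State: (-1/√2 + (1/√2)i)|001⟩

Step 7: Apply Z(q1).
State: (-1/√2 + (1/√2)i)|001⟩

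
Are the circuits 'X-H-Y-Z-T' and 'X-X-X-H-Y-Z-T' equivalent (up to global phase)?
Yes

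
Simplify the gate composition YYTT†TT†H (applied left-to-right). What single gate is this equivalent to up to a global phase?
H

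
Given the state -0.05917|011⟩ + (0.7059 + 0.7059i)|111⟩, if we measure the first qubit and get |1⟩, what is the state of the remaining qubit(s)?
(1/√2 + (1/√2)i)|11⟩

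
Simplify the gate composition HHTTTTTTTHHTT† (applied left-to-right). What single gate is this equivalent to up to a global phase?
T†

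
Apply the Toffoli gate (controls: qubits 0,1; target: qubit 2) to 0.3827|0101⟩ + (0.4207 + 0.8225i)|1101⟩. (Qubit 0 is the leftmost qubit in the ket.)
0.3827|0101⟩ + (0.4207 + 0.8225i)|1111⟩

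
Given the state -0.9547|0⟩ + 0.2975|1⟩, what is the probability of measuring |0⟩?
0.9115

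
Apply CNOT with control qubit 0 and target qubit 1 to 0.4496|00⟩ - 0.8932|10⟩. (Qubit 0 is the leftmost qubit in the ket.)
0.4496|00⟩ - 0.8932|11⟩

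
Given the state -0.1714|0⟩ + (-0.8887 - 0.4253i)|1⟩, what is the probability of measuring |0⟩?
0.02938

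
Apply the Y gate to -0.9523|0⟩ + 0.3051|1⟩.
-0.3051i|0⟩ - 0.9523i|1⟩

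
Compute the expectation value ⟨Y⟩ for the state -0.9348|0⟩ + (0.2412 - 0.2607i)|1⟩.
0.4874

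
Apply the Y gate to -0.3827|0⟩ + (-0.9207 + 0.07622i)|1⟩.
(0.07622 + 0.9207i)|0⟩ - 0.3827i|1⟩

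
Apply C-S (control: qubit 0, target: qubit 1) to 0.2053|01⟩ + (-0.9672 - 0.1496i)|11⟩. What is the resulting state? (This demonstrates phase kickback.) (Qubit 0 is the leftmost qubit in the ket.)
0.2053|01⟩ + (0.1496 - 0.9672i)|11⟩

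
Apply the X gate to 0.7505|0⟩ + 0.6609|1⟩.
0.6609|0⟩ + 0.7505|1⟩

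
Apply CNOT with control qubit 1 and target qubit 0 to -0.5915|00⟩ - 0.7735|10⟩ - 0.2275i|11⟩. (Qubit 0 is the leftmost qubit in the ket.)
-0.5915|00⟩ - 0.2275i|01⟩ - 0.7735|10⟩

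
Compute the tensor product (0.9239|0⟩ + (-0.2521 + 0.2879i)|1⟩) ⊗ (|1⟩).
0.9239|01⟩ + (-0.2521 + 0.2879i)|11⟩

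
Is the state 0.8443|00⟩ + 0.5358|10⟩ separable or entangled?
Separable

Writing the state as a|00⟩ + b|01⟩ + c|10⟩ + d|11⟩, it is a product state iff ad − bc = 0.
Here (a, b, c, d) = (0.8443, 0, 0.5358, 0): ad − bc = (0.8443)(0) − (0)(0.5358) = 0, so the state is separable.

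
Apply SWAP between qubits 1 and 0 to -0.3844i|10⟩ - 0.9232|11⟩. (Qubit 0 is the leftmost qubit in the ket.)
-0.3844i|01⟩ - 0.9232|11⟩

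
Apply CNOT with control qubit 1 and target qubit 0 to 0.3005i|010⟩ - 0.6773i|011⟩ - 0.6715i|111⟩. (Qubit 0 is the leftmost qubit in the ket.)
-0.6715i|011⟩ + 0.3005i|110⟩ - 0.6773i|111⟩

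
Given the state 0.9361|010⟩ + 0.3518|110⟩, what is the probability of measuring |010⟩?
0.8763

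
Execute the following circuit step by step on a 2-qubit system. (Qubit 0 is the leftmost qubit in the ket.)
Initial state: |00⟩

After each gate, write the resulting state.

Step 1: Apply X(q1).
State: |01⟩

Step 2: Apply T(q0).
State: |01⟩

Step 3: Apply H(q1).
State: 1/√2|00⟩ - 1/√2|01⟩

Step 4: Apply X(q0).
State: 1/√2|10⟩ - 1/√2|11⟩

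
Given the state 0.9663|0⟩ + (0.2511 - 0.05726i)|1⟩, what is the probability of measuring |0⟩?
0.9337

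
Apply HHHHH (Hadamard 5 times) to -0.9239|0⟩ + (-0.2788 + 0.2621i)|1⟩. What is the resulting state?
(-0.8504 + 0.1853i)|0⟩ + (-0.4562 - 0.1853i)|1⟩

H² = I, so H^5 = H: a single Hadamard. With (a, b) = (-0.9239, (-0.2788 + 0.2621i)), H gives ((a + b)/√2, (a − b)/√2) = ((-0.8504 + 0.1853i), (-0.4562 - 0.1853i)).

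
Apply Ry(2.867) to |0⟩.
0.1369|0⟩ + 0.9906|1⟩

Ry(2.867) = [[cos(θ/2), −sin(θ/2)], [sin(θ/2), cos(θ/2)]]; θ = 2.867, cos(θ/2) ≈ 0.136865, sin(θ/2) ≈ 0.99059.
With a = amp(|0⟩) = 1 and b = amp(|1⟩) = 0:
new amp(|0⟩) = (0.136865)·a + (-0.99059)·b = 0.1369
new amp(|1⟩) = (0.99059)·a + (0.136865)·b = 0.9906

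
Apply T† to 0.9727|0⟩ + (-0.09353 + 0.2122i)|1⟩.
0.9727|0⟩ + (0.08391 + 0.2162i)|1⟩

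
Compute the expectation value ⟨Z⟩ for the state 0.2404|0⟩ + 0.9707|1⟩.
-0.8845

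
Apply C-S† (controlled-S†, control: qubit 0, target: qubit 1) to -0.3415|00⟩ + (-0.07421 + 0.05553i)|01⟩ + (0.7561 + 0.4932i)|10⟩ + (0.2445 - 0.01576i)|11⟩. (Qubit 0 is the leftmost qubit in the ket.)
-0.3415|00⟩ + (-0.07421 + 0.05553i)|01⟩ + (0.7561 + 0.4932i)|10⟩ + (-0.01576 - 0.2445i)|11⟩

C-S† leaves the control-|0⟩ kets |00⟩, |01⟩ unchanged and applies S† to qubit 1 on the control-|1⟩ pair (|10⟩, |11⟩).
S† = [[1, 0], [0, -i]].
With a = amp(|10⟩) = (0.7561 + 0.4932i) and b = amp(|11⟩) = (0.2445 - 0.01576i):
new amp(|10⟩) = (1)·a = (0.7561 + 0.4932i)
new amp(|11⟩) = (-i)·b = (-0.01576 - 0.2445i)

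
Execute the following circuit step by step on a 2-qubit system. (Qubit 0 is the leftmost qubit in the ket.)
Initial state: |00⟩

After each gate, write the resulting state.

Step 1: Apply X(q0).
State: |10⟩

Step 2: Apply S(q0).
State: i|10⟩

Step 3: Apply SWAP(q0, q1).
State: i|01⟩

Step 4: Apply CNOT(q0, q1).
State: i|01⟩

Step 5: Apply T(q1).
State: (-1/√2 + (1/√2)i)|01⟩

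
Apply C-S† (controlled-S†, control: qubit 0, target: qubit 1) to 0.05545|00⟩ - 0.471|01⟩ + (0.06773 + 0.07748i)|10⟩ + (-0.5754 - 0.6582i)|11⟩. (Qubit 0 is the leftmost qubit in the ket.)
0.05545|00⟩ - 0.471|01⟩ + (0.06773 + 0.07748i)|10⟩ + (-0.6582 + 0.5754i)|11⟩

C-S† leaves the control-|0⟩ kets |00⟩, |01⟩ unchanged and applies S† to qubit 1 on the control-|1⟩ pair (|10⟩, |11⟩).
S† = [[1, 0], [0, -i]].
With a = amp(|10⟩) = (0.06773 + 0.07748i) and b = amp(|11⟩) = (-0.5754 - 0.6582i):
new amp(|10⟩) = (1)·a = (0.06773 + 0.07748i)
new amp(|11⟩) = (-i)·b = (-0.6582 + 0.5754i)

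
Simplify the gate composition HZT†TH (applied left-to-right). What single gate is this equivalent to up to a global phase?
X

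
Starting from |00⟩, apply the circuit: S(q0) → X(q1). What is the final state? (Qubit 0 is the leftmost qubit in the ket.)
|01⟩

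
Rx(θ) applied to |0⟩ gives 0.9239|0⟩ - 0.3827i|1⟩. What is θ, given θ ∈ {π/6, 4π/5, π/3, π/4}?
π/4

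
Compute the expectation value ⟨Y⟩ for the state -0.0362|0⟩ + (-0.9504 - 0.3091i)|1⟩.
0.02238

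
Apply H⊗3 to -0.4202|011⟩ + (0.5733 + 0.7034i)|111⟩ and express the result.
(0.05413 + 0.2487i)|000⟩ + (-0.05413 - 0.2487i)|001⟩ + (-0.05413 - 0.2487i)|010⟩ + (0.05413 + 0.2487i)|011⟩ + (-0.3513 - 0.2487i)|100⟩ + (0.3513 + 0.2487i)|101⟩ + (0.3513 + 0.2487i)|110⟩ + (-0.3513 - 0.2487i)|111⟩

H⊗3 gives amp(|y⟩) = (1/2√2) Σ_x (−1)^(x·y) amp(|x⟩), where x·y is the number of positions in which both x and y have a 1.
|000⟩: (-0.4202 + (0.5733 + 0.7034i))/(2√2) = (0.05413 + 0.2487i)
|001⟩: (0.4202 - (0.5733 + 0.7034i))/(2√2) = (-0.05413 - 0.2487i)
|010⟩: (0.4202 - (0.5733 + 0.7034i))/(2√2) = (-0.05413 - 0.2487i)
|011⟩: (-0.4202 + (0.5733 + 0.7034i))/(2√2) = (0.05413 + 0.2487i)
|100⟩: (-0.4202 - (0.5733 + 0.7034i))/(2√2) = (-0.3513 - 0.2487i)
|101⟩: (0.4202 + (0.5733 + 0.7034i))/(2√2) = (0.3513 + 0.2487i)
|110⟩: (0.4202 + (0.5733 + 0.7034i))/(2√2) = (0.3513 + 0.2487i)
|111⟩: (-0.4202 - (0.5733 + 0.7034i))/(2√2) = (-0.3513 - 0.2487i)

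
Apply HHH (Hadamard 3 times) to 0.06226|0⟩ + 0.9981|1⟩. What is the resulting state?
0.7498|0⟩ - 0.6617|1⟩

H² = I, so H^3 = H: a single Hadamard. With (a, b) = (0.06226, 0.9981), H gives ((a + b)/√2, (a − b)/√2) = (0.7498, -0.6617).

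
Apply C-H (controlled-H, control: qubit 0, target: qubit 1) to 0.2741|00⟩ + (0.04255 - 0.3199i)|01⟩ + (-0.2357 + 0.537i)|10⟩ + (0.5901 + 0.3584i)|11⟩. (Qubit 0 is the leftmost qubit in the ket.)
0.2741|00⟩ + (0.04255 - 0.3199i)|01⟩ + (0.2506 + 0.6331i)|10⟩ + (-0.5839 + 0.1263i)|11⟩

C-H leaves the control-|0⟩ kets |00⟩, |01⟩ unchanged and applies H to qubit 1 on the control-|1⟩ pair (|10⟩, |11⟩).
H = [[1/√2, 1/√2], [1/√2, -1/√2]].
With a = amp(|10⟩) = (-0.2357 + 0.537i) and b = amp(|11⟩) = (0.5901 + 0.3584i):
new amp(|10⟩) = (1/√2)·a + (1/√2)·b = (0.2506 + 0.6331i)
new amp(|11⟩) = (1/√2)·a + (-1/√2)·b = (-0.5839 + 0.1263i)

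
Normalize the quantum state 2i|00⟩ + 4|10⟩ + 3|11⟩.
0.3714i|00⟩ + 0.7428|10⟩ + 0.5571|11⟩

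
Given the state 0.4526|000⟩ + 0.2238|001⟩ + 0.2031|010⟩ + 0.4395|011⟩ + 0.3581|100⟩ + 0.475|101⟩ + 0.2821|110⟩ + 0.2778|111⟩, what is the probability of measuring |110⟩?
0.07958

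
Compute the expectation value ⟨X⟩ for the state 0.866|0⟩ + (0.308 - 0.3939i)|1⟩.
0.5335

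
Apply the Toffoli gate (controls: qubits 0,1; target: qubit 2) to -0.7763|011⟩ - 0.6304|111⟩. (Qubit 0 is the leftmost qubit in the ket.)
-0.7763|011⟩ - 0.6304|110⟩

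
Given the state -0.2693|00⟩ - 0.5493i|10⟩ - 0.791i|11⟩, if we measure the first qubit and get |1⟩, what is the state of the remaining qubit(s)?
-0.5704i|0⟩ - 0.8214i|1⟩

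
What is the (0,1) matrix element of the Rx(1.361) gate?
-0.6292i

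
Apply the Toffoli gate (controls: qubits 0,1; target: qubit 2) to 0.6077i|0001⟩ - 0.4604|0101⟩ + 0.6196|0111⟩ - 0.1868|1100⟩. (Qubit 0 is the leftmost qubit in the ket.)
0.6077i|0001⟩ - 0.4604|0101⟩ + 0.6196|0111⟩ - 0.1868|1110⟩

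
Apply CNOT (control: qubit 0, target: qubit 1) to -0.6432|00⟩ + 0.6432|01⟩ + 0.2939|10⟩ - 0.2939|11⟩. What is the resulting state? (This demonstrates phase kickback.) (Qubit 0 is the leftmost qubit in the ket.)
-0.6432|00⟩ + 0.6432|01⟩ - 0.2939|10⟩ + 0.2939|11⟩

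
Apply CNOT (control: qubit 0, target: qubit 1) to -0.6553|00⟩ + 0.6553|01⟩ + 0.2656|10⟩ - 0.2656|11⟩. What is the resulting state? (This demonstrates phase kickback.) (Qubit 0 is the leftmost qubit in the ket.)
-0.6553|00⟩ + 0.6553|01⟩ - 0.2656|10⟩ + 0.2656|11⟩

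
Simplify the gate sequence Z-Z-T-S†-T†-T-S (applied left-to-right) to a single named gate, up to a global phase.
T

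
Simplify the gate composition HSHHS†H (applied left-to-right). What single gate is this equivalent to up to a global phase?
I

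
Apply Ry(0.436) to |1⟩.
-0.2163|0⟩ + 0.9763|1⟩

Ry(0.436) = [[cos(θ/2), −sin(θ/2)], [sin(θ/2), cos(θ/2)]]; θ = 0.436, cos(θ/2) ≈ 0.976332, sin(θ/2) ≈ 0.216277.
With a = amp(|0⟩) = 0 and b = amp(|1⟩) = 1:
new amp(|0⟩) = (0.976332)·a + (-0.216277)·b = -0.2163
new amp(|1⟩) = (0.216277)·a + (0.976332)·b = 0.9763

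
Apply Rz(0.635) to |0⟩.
(0.95 - 0.3122i)|0⟩

Rz(0.635) = [[e^(−iθ/2), 0], [0, e^(iθ/2)]] with e^(±iθ/2) = cos(θ/2) ± i·sin(θ/2); θ = 0.635, cos(θ/2) ≈ 0.950019, sin(θ/2) ≈ 0.312192.
With a = amp(|0⟩) = 1 and b = amp(|1⟩) = 0:
new amp(|0⟩) = (0.950019 - 0.312192i)·a = (0.95 - 0.3122i)
new amp(|1⟩) = (0.950019 + 0.312192i)·b = 0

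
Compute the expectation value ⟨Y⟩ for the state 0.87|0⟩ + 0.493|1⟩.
0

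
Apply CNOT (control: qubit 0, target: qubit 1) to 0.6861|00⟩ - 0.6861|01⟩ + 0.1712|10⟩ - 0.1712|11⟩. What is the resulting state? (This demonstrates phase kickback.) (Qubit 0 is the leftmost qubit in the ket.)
0.6861|00⟩ - 0.6861|01⟩ - 0.1712|10⟩ + 0.1712|11⟩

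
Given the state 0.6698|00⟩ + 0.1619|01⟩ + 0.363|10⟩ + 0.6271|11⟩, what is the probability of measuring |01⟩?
0.02621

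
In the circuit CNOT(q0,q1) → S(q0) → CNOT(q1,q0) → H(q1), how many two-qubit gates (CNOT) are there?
2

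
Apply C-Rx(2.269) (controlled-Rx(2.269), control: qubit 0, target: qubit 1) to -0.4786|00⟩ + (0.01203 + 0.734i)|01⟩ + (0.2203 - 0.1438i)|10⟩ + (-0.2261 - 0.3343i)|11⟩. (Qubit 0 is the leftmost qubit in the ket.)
-0.4786|00⟩ + (0.01203 + 0.734i)|01⟩ + (-0.2099 + 0.1442i)|10⟩ + (-0.2259 - 0.3409i)|11⟩

C-Rx(2.269) leaves the control-|0⟩ kets |00⟩, |01⟩ unchanged and applies Rx(2.269) to qubit 1 on the control-|1⟩ pair (|10⟩, |11⟩).
Rx(2.269) = [[cos(θ/2), −i·sin(θ/2)], [−i·sin(θ/2), cos(θ/2)]]; θ = 2.269, cos(θ/2) ≈ 0.422586, sin(θ/2) ≈ 0.906323.
With a = amp(|10⟩) = (0.2203 - 0.1438i) and b = amp(|11⟩) = (-0.2261 - 0.3343i):
new amp(|10⟩) = (0.422586)·a + (-0.906323i)·b = (-0.2099 + 0.1442i)
new amp(|11⟩) = (-0.906323i)·a + (0.422586)·b = (-0.2259 - 0.3409i)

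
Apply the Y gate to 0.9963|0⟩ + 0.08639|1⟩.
-0.08639i|0⟩ + 0.9963i|1⟩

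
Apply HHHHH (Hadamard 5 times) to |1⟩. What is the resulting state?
1/√2|0⟩ - 1/√2|1⟩

H² = I, so H^5 = H: a single Hadamard. With (a, b) = (0, 1), H gives ((a + b)/√2, (a − b)/√2) = (1/√2, -1/√2).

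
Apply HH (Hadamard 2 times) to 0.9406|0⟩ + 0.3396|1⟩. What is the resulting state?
0.9406|0⟩ + 0.3396|1⟩

H² = I, so an even number of Hadamards cancels: H^2 = I and the state is unchanged.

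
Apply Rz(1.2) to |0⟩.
(0.8253 - 0.5646i)|0⟩

Rz(1.2) = [[e^(−iθ/2), 0], [0, e^(iθ/2)]] with e^(±iθ/2) = cos(θ/2) ± i·sin(θ/2); θ = 1.2, cos(θ/2) ≈ 0.825336, sin(θ/2) ≈ 0.564642.
With a = amp(|0⟩) = 1 and b = amp(|1⟩) = 0:
new amp(|0⟩) = (0.825336 - 0.564642i)·a = (0.8253 - 0.5646i)
new amp(|1⟩) = (0.825336 + 0.564642i)·b = 0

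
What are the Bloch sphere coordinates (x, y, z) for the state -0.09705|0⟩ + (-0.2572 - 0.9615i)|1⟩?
(0.04992, 0.1866, -0.9812)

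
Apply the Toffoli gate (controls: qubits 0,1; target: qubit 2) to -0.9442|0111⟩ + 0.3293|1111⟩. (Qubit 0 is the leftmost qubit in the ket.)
-0.9442|0111⟩ + 0.3293|1101⟩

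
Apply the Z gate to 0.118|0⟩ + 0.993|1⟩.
0.118|0⟩ - 0.993|1⟩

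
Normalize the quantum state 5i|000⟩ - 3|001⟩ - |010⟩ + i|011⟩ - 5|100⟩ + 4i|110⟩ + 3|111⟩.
0.5392i|000⟩ - 0.3235|001⟩ - 0.1078|010⟩ + 0.1078i|011⟩ - 0.5392|100⟩ + 0.4313i|110⟩ + 0.3235|111⟩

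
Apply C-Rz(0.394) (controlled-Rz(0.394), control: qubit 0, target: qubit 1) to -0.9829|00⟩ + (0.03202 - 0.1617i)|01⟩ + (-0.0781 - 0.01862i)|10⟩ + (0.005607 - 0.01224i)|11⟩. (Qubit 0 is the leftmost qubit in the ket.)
-0.9829|00⟩ + (0.03202 - 0.1617i)|01⟩ + (-0.08023 - 0.002973i)|10⟩ + (0.007894 - 0.01091i)|11⟩

C-Rz(0.394) leaves the control-|0⟩ kets |00⟩, |01⟩ unchanged and applies Rz(0.394) to qubit 1 on the control-|1⟩ pair (|10⟩, |11⟩).
Rz(0.394) = [[e^(−iθ/2), 0], [0, e^(iθ/2)]] with e^(±iθ/2) = cos(θ/2) ± i·sin(θ/2); θ = 0.394, cos(θ/2) ≈ 0.980658, sin(θ/2) ≈ 0.195728.
With a = amp(|10⟩) = (-0.0781 - 0.01862i) and b = amp(|11⟩) = (0.005607 - 0.01224i):
new amp(|10⟩) = (0.980658 - 0.195728i)·a = (-0.08023 - 0.002973i)
new amp(|11⟩) = (0.980658 + 0.195728i)·b = (0.007894 - 0.01091i)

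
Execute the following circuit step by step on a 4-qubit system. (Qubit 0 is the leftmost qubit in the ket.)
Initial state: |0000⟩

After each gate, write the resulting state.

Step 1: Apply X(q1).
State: |0100⟩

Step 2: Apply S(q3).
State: |0100⟩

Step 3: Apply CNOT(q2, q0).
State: |0100⟩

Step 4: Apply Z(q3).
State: |0100⟩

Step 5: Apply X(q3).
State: |0101⟩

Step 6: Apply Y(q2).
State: i|0111⟩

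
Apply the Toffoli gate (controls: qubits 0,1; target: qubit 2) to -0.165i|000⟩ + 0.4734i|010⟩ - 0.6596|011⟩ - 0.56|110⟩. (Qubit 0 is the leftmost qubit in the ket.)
-0.165i|000⟩ + 0.4734i|010⟩ - 0.6596|011⟩ - 0.56|111⟩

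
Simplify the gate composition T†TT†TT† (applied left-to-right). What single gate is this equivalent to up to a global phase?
T†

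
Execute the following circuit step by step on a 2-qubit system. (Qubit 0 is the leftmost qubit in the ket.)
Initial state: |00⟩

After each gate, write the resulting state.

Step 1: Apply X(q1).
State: |01⟩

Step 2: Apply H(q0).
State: 1/√2|01⟩ + 1/√2|11⟩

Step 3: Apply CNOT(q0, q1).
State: 1/√2|01⟩ + 1/√2|10⟩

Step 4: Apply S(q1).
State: (1/√2)i|01⟩ + 1/√2|10⟩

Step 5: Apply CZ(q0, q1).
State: (1/√2)i|01⟩ + 1/√2|10⟩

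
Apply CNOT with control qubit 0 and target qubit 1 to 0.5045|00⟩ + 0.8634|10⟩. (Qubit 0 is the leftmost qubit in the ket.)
0.5045|00⟩ + 0.8634|11⟩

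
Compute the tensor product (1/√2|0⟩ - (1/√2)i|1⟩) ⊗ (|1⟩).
1/√2|01⟩ - (1/√2)i|11⟩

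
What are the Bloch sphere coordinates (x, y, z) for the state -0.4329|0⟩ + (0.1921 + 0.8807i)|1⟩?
(-0.1663, -0.7625, -0.6251)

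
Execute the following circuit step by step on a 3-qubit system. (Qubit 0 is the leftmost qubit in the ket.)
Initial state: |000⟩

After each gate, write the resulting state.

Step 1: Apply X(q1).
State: |010⟩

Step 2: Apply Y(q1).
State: -i|000⟩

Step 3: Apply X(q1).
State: -i|010⟩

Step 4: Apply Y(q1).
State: -|000⟩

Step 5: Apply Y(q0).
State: -i|100⟩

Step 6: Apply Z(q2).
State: -i|100⟩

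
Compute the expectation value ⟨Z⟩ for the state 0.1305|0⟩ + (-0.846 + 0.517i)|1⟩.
-0.966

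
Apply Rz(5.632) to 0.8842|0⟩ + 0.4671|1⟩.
(-0.8377 - 0.2828i)|0⟩ + (-0.4426 + 0.1494i)|1⟩

Rz(5.632) = [[e^(−iθ/2), 0], [0, e^(iθ/2)]] with e^(±iθ/2) = cos(θ/2) ± i·sin(θ/2); θ = 5.632, cos(θ/2) ≈ -0.947461, sin(θ/2) ≈ 0.31987.
With a = amp(|0⟩) = 0.8842 and b = amp(|1⟩) = 0.4671:
new amp(|0⟩) = (-0.947461 - 0.31987i)·a = (-0.8377 - 0.2828i)
new amp(|1⟩) = (-0.947461 + 0.31987i)·b = (-0.4426 + 0.1494i)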